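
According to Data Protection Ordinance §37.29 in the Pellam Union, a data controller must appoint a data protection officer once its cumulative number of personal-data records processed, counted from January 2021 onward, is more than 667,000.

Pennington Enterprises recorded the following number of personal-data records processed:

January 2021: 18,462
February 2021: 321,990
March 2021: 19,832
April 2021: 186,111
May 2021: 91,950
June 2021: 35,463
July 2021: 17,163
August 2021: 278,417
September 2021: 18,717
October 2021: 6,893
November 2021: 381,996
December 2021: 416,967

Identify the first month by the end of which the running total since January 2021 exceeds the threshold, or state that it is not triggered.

Through January 2021: 18,462
Through February 2021: 340,452
Through March 2021: 360,284
Through April 2021: 546,395
Through May 2021: 638,345
Through June 2021: 673,808 ← exceeds threshold

June 2021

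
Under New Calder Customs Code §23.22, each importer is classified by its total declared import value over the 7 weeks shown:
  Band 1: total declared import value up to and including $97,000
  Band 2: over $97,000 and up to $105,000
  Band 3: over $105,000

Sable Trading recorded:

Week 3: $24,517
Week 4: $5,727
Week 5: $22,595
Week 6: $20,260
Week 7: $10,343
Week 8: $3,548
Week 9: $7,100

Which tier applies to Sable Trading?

Band 1

Total declared import value: $24,517 + $5,727 + $22,595 + $20,260 + $10,343 + $3,548 + $7,100 = $94,090.
$94,090 ≤ $97,000, so Band 1 applies.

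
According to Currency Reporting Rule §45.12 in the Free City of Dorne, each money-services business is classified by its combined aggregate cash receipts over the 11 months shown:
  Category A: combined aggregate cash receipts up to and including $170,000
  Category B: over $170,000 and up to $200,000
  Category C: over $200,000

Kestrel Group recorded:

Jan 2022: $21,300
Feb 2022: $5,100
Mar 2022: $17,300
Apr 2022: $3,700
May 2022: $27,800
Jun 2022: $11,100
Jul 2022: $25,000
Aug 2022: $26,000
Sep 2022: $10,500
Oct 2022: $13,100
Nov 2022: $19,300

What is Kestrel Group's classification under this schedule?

Combined aggregate cash receipts: $21,300 + $5,100 + $17,300 + $3,700 + $27,800 + $11,100 + $25,000 + $26,000 + $10,500 + $13,100 + $19,300 = $180,200.
$170,000 < $180,200 ≤ $200,000, so Category B applies.

Category B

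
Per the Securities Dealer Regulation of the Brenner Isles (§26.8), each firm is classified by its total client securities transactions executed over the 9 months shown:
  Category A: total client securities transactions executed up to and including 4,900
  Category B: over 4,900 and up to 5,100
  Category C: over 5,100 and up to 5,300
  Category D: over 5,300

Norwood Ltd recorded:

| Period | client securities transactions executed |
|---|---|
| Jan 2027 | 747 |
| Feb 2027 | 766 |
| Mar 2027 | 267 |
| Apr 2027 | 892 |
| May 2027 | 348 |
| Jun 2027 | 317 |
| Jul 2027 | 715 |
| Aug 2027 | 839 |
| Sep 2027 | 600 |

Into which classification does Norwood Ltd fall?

Total client securities transactions executed: 747 + 766 + 267 + 892 + 348 + 317 + 715 + 839 + 600 = 5,491.
5,491 > 5,300, so Category D applies.

Category D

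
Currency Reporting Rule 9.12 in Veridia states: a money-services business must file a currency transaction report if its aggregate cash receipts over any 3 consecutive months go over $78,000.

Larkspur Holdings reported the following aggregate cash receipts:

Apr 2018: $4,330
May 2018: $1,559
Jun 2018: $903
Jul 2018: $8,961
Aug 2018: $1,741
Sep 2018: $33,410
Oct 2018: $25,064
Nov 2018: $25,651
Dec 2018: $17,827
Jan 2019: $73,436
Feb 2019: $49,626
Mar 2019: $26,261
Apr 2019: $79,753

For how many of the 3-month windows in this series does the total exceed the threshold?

Apr 2018–Jun 2018: $4,330 + $1,559 + $903 = $6,792 (under)
May 2018–Jul 2018: $1,559 + $903 + $8,961 = $11,423 (under)
Jun 2018–Aug 2018: $903 + $8,961 + $1,741 = $11,605 (under)
Jul 2018–Sep 2018: $8,961 + $1,741 + $33,410 = $44,112 (under)
Aug 2018–Oct 2018: $1,741 + $33,410 + $25,064 = $60,215 (under)
Sep 2018–Nov 2018: $33,410 + $25,064 + $25,651 = $84,125 (over)
Oct 2018–Dec 2018: $25,064 + $25,651 + $17,827 = $68,542 (under)
Nov 2018–Jan 2019: $25,651 + $17,827 + $73,436 = $116,914 (over)
Dec 2018–Feb 2019: $17,827 + $73,436 + $49,626 = $140,889 (over)
Jan 2019–Mar 2019: $73,436 + $49,626 + $26,261 = $149,323 (over)
Feb 2019–Apr 2019: $49,626 + $26,261 + $79,753 = $155,640 (over)
5 windows exceed the threshold.

5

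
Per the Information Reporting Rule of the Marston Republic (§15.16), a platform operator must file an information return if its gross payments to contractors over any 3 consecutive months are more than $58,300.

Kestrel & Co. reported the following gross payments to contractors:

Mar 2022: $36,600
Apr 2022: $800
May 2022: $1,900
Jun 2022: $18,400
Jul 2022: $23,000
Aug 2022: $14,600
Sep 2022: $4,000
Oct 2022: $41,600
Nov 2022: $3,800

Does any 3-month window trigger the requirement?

Mar 2022–May 2022: $36,600 + $800 + $1,900 = $39,300 (under)
Apr 2022–Jun 2022: $800 + $1,900 + $18,400 = $21,100 (under)
May 2022–Jul 2022: $1,900 + $18,400 + $23,000 = $43,300 (under)
Jun 2022–Aug 2022: $18,400 + $23,000 + $14,600 = $56,000 (under)
Jul 2022–Sep 2022: $23,000 + $14,600 + $4,000 = $41,600 (under)
Aug 2022–Oct 2022: $14,600 + $4,000 + $41,600 = $60,200 (over)
Sep 2022–Nov 2022: $4,000 + $41,600 + $3,800 = $49,400 (under)
At least one window exceeds $58,300.

Yes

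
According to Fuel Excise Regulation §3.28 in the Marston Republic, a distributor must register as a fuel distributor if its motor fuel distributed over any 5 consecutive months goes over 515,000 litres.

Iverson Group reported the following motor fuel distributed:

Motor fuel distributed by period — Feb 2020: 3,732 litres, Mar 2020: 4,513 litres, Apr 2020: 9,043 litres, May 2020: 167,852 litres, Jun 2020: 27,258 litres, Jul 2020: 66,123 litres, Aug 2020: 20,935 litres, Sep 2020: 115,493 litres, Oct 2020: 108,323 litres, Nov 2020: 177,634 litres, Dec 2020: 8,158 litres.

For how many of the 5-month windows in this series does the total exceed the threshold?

0

Feb 2020–Jun 2020: 3,732 litres + 4,513 litres + 9,043 litres + 167,852 litres + 27,258 litres = 212,398 litres (under)
Mar 2020–Jul 2020: 4,513 litres + 9,043 litres + 167,852 litres + 27,258 litres + 66,123 litres = 274,789 litres (under)
Apr 2020–Aug 2020: 9,043 litres + 167,852 litres + 27,258 litres + 66,123 litres + 20,935 litres = 291,211 litres (under)
May 2020–Sep 2020: 167,852 litres + 27,258 litres + 66,123 litres + 20,935 litres + 115,493 litres = 397,661 litres (under)
Jun 2020–Oct 2020: 27,258 litres + 66,123 litres + 20,935 litres + 115,493 litres + 108,323 litres = 338,132 litres (under)
Jul 2020–Nov 2020: 66,123 litres + 20,935 litres + 115,493 litres + 108,323 litres + 177,634 litres = 488,508 litres (under)
Aug 2020–Dec 2020: 20,935 litres + 115,493 litres + 108,323 litres + 177,634 litres + 8,158 litres = 430,543 litres (under)
0 windows exceed the threshold.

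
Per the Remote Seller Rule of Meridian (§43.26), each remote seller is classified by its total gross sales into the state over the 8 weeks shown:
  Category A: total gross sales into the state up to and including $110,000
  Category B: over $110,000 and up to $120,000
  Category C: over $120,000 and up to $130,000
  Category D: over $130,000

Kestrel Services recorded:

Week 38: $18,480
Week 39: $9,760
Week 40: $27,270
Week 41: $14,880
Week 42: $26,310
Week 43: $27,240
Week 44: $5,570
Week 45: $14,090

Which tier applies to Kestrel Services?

Category D

Total gross sales into the state: $18,480 + $9,760 + $27,270 + $14,880 + $26,310 + $27,240 + $5,570 + $14,090 = $143,600.
$143,600 > $130,000, so Category D applies.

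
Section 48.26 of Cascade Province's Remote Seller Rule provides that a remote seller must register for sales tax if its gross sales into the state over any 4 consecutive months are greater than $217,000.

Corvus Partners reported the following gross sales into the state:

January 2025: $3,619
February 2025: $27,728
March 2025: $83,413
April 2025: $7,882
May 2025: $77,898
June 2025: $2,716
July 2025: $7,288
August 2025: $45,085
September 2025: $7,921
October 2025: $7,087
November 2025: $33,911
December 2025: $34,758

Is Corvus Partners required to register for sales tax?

January 2025–April 2025: $3,619 + $27,728 + $83,413 + $7,882 = $122,642 (under)
February 2025–May 2025: $27,728 + $83,413 + $7,882 + $77,898 = $196,921 (under)
March 2025–June 2025: $83,413 + $7,882 + $77,898 + $2,716 = $171,909 (under)
April 2025–July 2025: $7,882 + $77,898 + $2,716 + $7,288 = $95,784 (under)
May 2025–August 2025: $77,898 + $2,716 + $7,288 + $45,085 = $132,987 (under)
June 2025–September 2025: $2,716 + $7,288 + $45,085 + $7,921 = $63,010 (under)
July 2025–October 2025: $7,288 + $45,085 + $7,921 + $7,087 = $67,381 (under)
August 2025–November 2025: $45,085 + $7,921 + $7,087 + $33,911 = $94,004 (under)
September 2025–December 2025: $7,921 + $7,087 + $33,911 + $34,758 = $83,677 (under)
No window exceeds $217,000.

No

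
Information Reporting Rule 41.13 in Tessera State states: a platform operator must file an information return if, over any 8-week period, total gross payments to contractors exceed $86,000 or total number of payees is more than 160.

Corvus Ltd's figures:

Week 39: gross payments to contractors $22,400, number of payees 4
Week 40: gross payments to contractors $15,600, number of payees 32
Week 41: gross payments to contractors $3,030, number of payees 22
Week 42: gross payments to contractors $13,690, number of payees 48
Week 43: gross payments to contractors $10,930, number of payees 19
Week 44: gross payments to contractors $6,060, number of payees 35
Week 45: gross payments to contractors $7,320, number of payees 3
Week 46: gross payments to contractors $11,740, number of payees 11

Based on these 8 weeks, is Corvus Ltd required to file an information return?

Yes

Total gross payments to contractors: $22,400 + $15,600 + $3,030 + $13,690 + $10,930 + $6,060 + $7,320 + $11,740 = $90,770 (> $86,000).
Total number of payees: 4 + 32 + 22 + 48 + 19 + 35 + 3 + 11 = 174 (> 160).
The test is 'or': at least one threshold is exceeded.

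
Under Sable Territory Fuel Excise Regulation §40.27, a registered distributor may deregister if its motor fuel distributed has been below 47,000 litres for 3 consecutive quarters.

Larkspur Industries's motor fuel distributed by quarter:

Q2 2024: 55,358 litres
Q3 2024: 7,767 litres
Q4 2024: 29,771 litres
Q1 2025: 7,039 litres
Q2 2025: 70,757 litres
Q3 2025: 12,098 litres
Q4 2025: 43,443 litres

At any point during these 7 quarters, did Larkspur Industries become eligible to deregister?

Quarters below 47,000 litres: Q3 2024, Q4 2024, Q1 2025, Q3 2025, Q4 2025.
Longest run of consecutive quarters below the threshold: 3.
3 ≥ 3, so Larkspur Industries became eligible.

Yes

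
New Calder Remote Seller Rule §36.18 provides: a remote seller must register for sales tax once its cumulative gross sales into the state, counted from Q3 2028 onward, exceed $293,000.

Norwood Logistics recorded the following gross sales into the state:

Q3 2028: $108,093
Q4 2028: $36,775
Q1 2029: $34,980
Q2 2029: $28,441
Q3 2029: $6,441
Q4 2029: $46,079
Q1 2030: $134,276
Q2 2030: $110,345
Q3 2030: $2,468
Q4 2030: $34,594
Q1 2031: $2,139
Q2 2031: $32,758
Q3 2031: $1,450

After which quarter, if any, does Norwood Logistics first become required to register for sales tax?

Q1 2030

Through Q3 2028: $108,093
Through Q4 2028: $144,868
Through Q1 2029: $179,848
Through Q2 2029: $208,289
Through Q3 2029: $214,730
Through Q4 2029: $260,809
Through Q1 2030: $395,085 ← exceeds threshold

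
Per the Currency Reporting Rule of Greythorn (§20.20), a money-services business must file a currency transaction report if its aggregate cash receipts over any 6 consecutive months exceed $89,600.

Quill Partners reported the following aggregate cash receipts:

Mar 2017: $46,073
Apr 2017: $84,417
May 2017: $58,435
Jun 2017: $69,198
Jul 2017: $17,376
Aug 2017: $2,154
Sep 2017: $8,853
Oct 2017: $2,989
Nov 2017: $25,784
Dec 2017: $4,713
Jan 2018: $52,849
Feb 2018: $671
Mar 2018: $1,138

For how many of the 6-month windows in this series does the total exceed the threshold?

Mar 2017–Aug 2017: $46,073 + $84,417 + $58,435 + $69,198 + $17,376 + $2,154 = $277,653 (over)
Apr 2017–Sep 2017: $84,417 + $58,435 + $69,198 + $17,376 + $2,154 + $8,853 = $240,433 (over)
May 2017–Oct 2017: $58,435 + $69,198 + $17,376 + $2,154 + $8,853 + $2,989 = $159,005 (over)
Jun 2017–Nov 2017: $69,198 + $17,376 + $2,154 + $8,853 + $2,989 + $25,784 = $126,354 (over)
Jul 2017–Dec 2017: $17,376 + $2,154 + $8,853 + $2,989 + $25,784 + $4,713 = $61,869 (under)
Aug 2017–Jan 2018: $2,154 + $8,853 + $2,989 + $25,784 + $4,713 + $52,849 = $97,342 (over)
Sep 2017–Feb 2018: $8,853 + $2,989 + $25,784 + $4,713 + $52,849 + $671 = $95,859 (over)
Oct 2017–Mar 2018: $2,989 + $25,784 + $4,713 + $52,849 + $671 + $1,138 = $88,144 (under)
6 windows exceed the threshold.

6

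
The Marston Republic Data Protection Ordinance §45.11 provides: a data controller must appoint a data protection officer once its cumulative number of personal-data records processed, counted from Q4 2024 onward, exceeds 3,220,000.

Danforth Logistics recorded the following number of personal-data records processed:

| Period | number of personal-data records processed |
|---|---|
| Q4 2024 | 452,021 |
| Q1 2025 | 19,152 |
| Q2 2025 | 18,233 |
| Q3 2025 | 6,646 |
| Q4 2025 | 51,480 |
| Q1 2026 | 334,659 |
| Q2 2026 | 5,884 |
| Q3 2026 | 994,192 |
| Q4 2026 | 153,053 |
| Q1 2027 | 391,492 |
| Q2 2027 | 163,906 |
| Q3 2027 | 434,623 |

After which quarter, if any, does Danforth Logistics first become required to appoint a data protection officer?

Not triggered

Through Q4 2024: 452,021
Through Q1 2025: 471,173
Through Q2 2025: 489,406
Through Q3 2025: 496,052
Through Q4 2025: 547,532
Through Q1 2026: 882,191
Through Q2 2026: 888,075
Through Q3 2026: 1,882,267
Through Q4 2026: 2,035,320
Through Q1 2027: 2,426,812
Through Q2 2027: 2,590,718
Through Q3 2027: 3,025,341
Final cumulative total 3,025,341 ≤ 3,220,000; the threshold is never exceeded.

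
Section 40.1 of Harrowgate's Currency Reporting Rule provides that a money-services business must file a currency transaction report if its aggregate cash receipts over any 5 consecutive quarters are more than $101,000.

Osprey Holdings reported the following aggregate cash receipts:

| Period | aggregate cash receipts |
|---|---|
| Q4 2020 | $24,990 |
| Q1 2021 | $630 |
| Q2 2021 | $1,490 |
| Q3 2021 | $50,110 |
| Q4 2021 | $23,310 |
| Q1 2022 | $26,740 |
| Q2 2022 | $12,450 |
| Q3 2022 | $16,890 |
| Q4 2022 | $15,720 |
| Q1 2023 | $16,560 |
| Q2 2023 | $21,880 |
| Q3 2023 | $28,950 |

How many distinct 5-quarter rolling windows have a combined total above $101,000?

3

Q4 2020–Q4 2021: $24,990 + $630 + $1,490 + $50,110 + $23,310 = $100,530 (under)
Q1 2021–Q1 2022: $630 + $1,490 + $50,110 + $23,310 + $26,740 = $102,280 (over)
Q2 2021–Q2 2022: $1,490 + $50,110 + $23,310 + $26,740 + $12,450 = $114,100 (over)
Q3 2021–Q3 2022: $50,110 + $23,310 + $26,740 + $12,450 + $16,890 = $129,500 (over)
Q4 2021–Q4 2022: $23,310 + $26,740 + $12,450 + $16,890 + $15,720 = $95,110 (under)
Q1 2022–Q1 2023: $26,740 + $12,450 + $16,890 + $15,720 + $16,560 = $88,360 (under)
Q2 2022–Q2 2023: $12,450 + $16,890 + $15,720 + $16,560 + $21,880 = $83,500 (under)
Q3 2022–Q3 2023: $16,890 + $15,720 + $16,560 + $21,880 + $28,950 = $100,000 (under)
3 windows exceed the threshold.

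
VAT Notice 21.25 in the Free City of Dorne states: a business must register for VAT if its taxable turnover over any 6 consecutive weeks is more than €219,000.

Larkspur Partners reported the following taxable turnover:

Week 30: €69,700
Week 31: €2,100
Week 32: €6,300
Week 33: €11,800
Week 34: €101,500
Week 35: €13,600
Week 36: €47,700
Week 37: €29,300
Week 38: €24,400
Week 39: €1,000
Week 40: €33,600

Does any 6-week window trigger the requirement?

Yes

Week 30–Week 35: €69,700 + €2,100 + €6,300 + €11,800 + €101,500 + €13,600 = €205,000 (under)
Week 31–Week 36: €2,100 + €6,300 + €11,800 + €101,500 + €13,600 + €47,700 = €183,000 (under)
Week 32–Week 37: €6,300 + €11,800 + €101,500 + €13,600 + €47,700 + €29,300 = €210,200 (under)
Week 33–Week 38: €11,800 + €101,500 + €13,600 + €47,700 + €29,300 + €24,400 = €228,300 (over)
Week 34–Week 39: €101,500 + €13,600 + €47,700 + €29,300 + €24,400 + €1,000 = €217,500 (under)
Week 35–Week 40: €13,600 + €47,700 + €29,300 + €24,400 + €1,000 + €33,600 = €149,600 (under)
At least one window exceeds €219,000.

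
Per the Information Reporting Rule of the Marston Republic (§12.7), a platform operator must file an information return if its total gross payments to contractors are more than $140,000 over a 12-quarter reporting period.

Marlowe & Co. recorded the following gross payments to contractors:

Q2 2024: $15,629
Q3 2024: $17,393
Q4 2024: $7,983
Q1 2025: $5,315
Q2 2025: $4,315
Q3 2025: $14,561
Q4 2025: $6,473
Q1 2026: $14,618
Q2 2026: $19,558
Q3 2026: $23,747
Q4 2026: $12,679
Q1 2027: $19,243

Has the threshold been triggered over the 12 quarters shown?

Yes

Total gross payments to contractors: $15,629 + $17,393 + $7,983 + $5,315 + $4,315 + $14,561 + $6,473 + $14,618 + $19,558 + $23,747 + $12,679 + $19,243 = $161,514.
$161,514 > $140,000, so the threshold is exceeded.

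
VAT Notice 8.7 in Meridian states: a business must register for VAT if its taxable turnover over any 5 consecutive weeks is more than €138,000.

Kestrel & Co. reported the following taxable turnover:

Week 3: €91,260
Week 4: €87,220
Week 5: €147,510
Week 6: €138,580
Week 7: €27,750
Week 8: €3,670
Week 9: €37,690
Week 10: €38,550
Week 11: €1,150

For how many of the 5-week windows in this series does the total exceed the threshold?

4

Week 3–Week 7: €91,260 + €87,220 + €147,510 + €138,580 + €27,750 = €492,320 (over)
Week 4–Week 8: €87,220 + €147,510 + €138,580 + €27,750 + €3,670 = €404,730 (over)
Week 5–Week 9: €147,510 + €138,580 + €27,750 + €3,670 + €37,690 = €355,200 (over)
Week 6–Week 10: €138,580 + €27,750 + €3,670 + €37,690 + €38,550 = €246,240 (over)
Week 7–Week 11: €27,750 + €3,670 + €37,690 + €38,550 + €1,150 = €108,810 (under)
4 windows exceed the threshold.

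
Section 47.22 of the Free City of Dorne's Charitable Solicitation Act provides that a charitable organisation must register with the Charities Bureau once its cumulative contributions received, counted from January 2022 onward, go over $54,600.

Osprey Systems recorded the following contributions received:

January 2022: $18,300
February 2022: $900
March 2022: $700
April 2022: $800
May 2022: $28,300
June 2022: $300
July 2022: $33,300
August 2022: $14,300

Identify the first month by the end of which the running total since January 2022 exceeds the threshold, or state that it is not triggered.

July 2022

Through January 2022: $18,300
Through February 2022: $19,200
Through March 2022: $19,900
Through April 2022: $20,700
Through May 2022: $49,000
Through June 2022: $49,300
Through July 2022: $82,600 ← exceeds threshold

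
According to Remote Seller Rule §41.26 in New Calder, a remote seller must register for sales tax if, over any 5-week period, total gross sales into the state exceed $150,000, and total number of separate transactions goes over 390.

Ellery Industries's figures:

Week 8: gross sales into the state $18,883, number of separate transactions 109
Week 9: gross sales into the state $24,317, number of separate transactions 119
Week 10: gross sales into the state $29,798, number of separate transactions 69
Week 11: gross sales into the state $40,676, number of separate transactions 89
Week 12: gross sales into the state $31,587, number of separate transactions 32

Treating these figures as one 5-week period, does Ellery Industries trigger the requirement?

No

Total gross sales into the state: $18,883 + $24,317 + $29,798 + $40,676 + $31,587 = $145,261 (≤ $150,000).
Total number of separate transactions: 109 + 119 + 69 + 89 + 32 = 418 (> 390).
The test is 'and': the rule requires both, and at least one is not exceeded.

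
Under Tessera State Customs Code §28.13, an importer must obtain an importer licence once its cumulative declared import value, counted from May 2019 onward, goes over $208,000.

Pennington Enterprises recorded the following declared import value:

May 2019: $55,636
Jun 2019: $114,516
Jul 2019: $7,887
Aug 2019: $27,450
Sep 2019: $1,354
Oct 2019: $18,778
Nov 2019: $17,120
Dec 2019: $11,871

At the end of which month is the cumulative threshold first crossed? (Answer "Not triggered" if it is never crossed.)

Through May 2019: $55,636
Through Jun 2019: $170,152
Through Jul 2019: $178,039
Through Aug 2019: $205,489
Through Sep 2019: $206,843
Through Oct 2019: $225,621 ← exceeds threshold

Oct 2019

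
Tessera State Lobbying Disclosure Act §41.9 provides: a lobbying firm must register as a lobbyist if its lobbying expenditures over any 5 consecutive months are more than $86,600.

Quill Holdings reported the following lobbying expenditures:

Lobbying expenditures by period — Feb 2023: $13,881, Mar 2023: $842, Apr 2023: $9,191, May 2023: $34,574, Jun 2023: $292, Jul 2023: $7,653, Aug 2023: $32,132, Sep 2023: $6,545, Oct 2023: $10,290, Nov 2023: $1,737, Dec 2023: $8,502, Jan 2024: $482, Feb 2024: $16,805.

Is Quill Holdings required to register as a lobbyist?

No

Feb 2023–Jun 2023: $13,881 + $842 + $9,191 + $34,574 + $292 = $58,780 (under)
Mar 2023–Jul 2023: $842 + $9,191 + $34,574 + $292 + $7,653 = $52,552 (under)
Apr 2023–Aug 2023: $9,191 + $34,574 + $292 + $7,653 + $32,132 = $83,842 (under)
May 2023–Sep 2023: $34,574 + $292 + $7,653 + $32,132 + $6,545 = $81,196 (under)
Jun 2023–Oct 2023: $292 + $7,653 + $32,132 + $6,545 + $10,290 = $56,912 (under)
Jul 2023–Nov 2023: $7,653 + $32,132 + $6,545 + $10,290 + $1,737 = $58,357 (under)
Aug 2023–Dec 2023: $32,132 + $6,545 + $10,290 + $1,737 + $8,502 = $59,206 (under)
Sep 2023–Jan 2024: $6,545 + $10,290 + $1,737 + $8,502 + $482 = $27,556 (under)
Oct 2023–Feb 2024: $10,290 + $1,737 + $8,502 + $482 + $16,805 = $37,816 (under)
No window exceeds $86,600.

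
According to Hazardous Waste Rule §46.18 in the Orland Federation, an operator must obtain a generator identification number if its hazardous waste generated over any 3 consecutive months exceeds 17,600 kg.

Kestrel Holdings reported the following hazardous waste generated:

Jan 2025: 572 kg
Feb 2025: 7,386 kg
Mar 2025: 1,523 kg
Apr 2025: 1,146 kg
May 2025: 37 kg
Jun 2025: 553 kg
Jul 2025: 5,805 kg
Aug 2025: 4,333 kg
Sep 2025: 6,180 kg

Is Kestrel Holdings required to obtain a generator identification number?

Jan 2025–Mar 2025: 572 kg + 7,386 kg + 1,523 kg = 9,481 kg (under)
Feb 2025–Apr 2025: 7,386 kg + 1,523 kg + 1,146 kg = 10,055 kg (under)
Mar 2025–May 2025: 1,523 kg + 1,146 kg + 37 kg = 2,706 kg (under)
Apr 2025–Jun 2025: 1,146 kg + 37 kg + 553 kg = 1,736 kg (under)
May 2025–Jul 2025: 37 kg + 553 kg + 5,805 kg = 6,395 kg (under)
Jun 2025–Aug 2025: 553 kg + 5,805 kg + 4,333 kg = 10,691 kg (under)
Jul 2025–Sep 2025: 5,805 kg + 4,333 kg + 6,180 kg = 16,318 kg (under)
No window exceeds 17,600 kg.

No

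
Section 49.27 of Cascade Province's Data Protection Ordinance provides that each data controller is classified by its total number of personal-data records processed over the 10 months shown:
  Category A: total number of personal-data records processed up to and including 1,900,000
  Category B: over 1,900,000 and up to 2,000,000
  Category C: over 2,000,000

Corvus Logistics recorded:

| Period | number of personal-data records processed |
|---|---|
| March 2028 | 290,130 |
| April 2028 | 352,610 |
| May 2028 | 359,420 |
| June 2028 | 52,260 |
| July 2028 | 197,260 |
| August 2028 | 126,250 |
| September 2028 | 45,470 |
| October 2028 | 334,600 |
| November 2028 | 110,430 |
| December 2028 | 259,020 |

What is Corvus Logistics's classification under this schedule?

Category C

Total number of personal-data records processed: 290,130 + 352,610 + 359,420 + 52,260 + 197,260 + 126,250 + 45,470 + 334,600 + 110,430 + 259,020 = 2,127,450.
2,127,450 > 2,000,000, so Category C applies.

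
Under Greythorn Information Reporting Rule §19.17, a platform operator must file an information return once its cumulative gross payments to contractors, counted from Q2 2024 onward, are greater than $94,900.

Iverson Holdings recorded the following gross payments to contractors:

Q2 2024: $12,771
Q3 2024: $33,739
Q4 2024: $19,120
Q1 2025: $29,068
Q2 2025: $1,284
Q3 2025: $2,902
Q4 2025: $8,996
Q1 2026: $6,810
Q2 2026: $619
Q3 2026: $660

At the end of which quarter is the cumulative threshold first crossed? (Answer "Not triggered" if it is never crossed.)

Through Q2 2024: $12,771
Through Q3 2024: $46,510
Through Q4 2024: $65,630
Through Q1 2025: $94,698
Through Q2 2025: $95,982 ← exceeds threshold

Q2 2025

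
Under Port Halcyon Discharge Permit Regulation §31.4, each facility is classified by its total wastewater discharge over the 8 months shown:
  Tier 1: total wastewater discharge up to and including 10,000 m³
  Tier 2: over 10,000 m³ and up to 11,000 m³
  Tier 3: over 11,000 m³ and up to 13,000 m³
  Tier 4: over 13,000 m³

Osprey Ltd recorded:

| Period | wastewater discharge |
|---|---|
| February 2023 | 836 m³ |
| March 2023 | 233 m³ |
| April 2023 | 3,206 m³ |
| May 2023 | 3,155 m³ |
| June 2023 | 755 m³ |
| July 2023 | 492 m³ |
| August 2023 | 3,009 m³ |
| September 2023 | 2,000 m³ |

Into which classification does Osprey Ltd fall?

Tier 4

Total wastewater discharge: 836 m³ + 233 m³ + 3,206 m³ + 3,155 m³ + 755 m³ + 492 m³ + 3,009 m³ + 2,000 m³ = 13,686 m³.
13,686 m³ > 13,000 m³, so Tier 4 applies.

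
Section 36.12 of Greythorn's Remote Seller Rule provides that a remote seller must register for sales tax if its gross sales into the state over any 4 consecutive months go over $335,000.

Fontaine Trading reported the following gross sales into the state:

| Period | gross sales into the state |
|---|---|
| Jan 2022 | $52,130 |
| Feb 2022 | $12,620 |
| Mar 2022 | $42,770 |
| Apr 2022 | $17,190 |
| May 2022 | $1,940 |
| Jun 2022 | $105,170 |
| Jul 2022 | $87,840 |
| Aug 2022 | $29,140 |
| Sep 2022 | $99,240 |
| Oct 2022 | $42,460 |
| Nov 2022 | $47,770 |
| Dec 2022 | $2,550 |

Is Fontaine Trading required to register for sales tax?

No

Jan 2022–Apr 2022: $52,130 + $12,620 + $42,770 + $17,190 = $124,710 (under)
Feb 2022–May 2022: $12,620 + $42,770 + $17,190 + $1,940 = $74,520 (under)
Mar 2022–Jun 2022: $42,770 + $17,190 + $1,940 + $105,170 = $167,070 (under)
Apr 2022–Jul 2022: $17,190 + $1,940 + $105,170 + $87,840 = $212,140 (under)
May 2022–Aug 2022: $1,940 + $105,170 + $87,840 + $29,140 = $224,090 (under)
Jun 2022–Sep 2022: $105,170 + $87,840 + $29,140 + $99,240 = $321,390 (under)
Jul 2022–Oct 2022: $87,840 + $29,140 + $99,240 + $42,460 = $258,680 (under)
Aug 2022–Nov 2022: $29,140 + $99,240 + $42,460 + $47,770 = $218,610 (under)
Sep 2022–Dec 2022: $99,240 + $42,460 + $47,770 + $2,550 = $192,020 (under)
No window exceeds $335,000.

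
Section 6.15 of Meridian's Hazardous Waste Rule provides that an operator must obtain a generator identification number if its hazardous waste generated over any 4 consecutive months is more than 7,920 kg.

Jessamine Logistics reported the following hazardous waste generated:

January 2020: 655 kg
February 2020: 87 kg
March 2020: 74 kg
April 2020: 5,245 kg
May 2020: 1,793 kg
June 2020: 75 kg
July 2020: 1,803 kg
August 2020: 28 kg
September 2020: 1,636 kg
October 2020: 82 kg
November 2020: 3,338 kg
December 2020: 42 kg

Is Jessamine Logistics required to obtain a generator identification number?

January 2020–April 2020: 655 kg + 87 kg + 74 kg + 5,245 kg = 6,061 kg (under)
February 2020–May 2020: 87 kg + 74 kg + 5,245 kg + 1,793 kg = 7,199 kg (under)
March 2020–June 2020: 74 kg + 5,245 kg + 1,793 kg + 75 kg = 7,187 kg (under)
April 2020–July 2020: 5,245 kg + 1,793 kg + 75 kg + 1,803 kg = 8,916 kg (over)
May 2020–August 2020: 1,793 kg + 75 kg + 1,803 kg + 28 kg = 3,699 kg (under)
June 2020–September 2020: 75 kg + 1,803 kg + 28 kg + 1,636 kg = 3,542 kg (under)
July 2020–October 2020: 1,803 kg + 28 kg + 1,636 kg + 82 kg = 3,549 kg (under)
August 2020–November 2020: 28 kg + 1,636 kg + 82 kg + 3,338 kg = 5,084 kg (under)
September 2020–December 2020: 1,636 kg + 82 kg + 3,338 kg + 42 kg = 5,098 kg (under)
At least one window exceeds 7,920 kg.

Yes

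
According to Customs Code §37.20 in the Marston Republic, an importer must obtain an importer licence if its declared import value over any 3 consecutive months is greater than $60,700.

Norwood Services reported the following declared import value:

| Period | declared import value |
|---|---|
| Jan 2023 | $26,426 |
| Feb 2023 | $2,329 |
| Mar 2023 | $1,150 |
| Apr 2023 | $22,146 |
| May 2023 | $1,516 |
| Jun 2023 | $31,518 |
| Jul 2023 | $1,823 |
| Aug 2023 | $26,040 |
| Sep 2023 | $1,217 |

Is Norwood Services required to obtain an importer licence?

Jan 2023–Mar 2023: $26,426 + $2,329 + $1,150 = $29,905 (under)
Feb 2023–Apr 2023: $2,329 + $1,150 + $22,146 = $25,625 (under)
Mar 2023–May 2023: $1,150 + $22,146 + $1,516 = $24,812 (under)
Apr 2023–Jun 2023: $22,146 + $1,516 + $31,518 = $55,180 (under)
May 2023–Jul 2023: $1,516 + $31,518 + $1,823 = $34,857 (under)
Jun 2023–Aug 2023: $31,518 + $1,823 + $26,040 = $59,381 (under)
Jul 2023–Sep 2023: $1,823 + $26,040 + $1,217 = $29,080 (under)
No window exceeds $60,700.

No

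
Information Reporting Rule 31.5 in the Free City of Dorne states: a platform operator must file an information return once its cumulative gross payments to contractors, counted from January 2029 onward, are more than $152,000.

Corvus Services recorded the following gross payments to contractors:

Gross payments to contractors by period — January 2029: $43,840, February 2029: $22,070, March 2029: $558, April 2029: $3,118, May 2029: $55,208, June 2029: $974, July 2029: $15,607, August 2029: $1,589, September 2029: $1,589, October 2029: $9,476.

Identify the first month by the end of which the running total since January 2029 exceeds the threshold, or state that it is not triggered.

October 2029

Through January 2029: $43,840
Through February 2029: $65,910
Through March 2029: $66,468
Through April 2029: $69,586
Through May 2029: $124,794
Through June 2029: $125,768
Through July 2029: $141,375
Through August 2029: $142,964
Through September 2029: $144,553
Through October 2029: $154,029 ← exceeds threshold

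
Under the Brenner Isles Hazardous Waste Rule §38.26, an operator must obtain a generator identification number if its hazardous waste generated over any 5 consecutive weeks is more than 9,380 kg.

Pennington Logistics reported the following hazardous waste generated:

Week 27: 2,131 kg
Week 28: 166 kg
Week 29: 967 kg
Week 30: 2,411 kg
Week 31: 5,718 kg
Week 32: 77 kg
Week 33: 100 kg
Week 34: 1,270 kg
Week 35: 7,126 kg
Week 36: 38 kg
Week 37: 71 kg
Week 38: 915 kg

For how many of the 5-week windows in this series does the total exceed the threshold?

Week 27–Week 31: 2,131 kg + 166 kg + 967 kg + 2,411 kg + 5,718 kg = 11,393 kg (over)
Week 28–Week 32: 166 kg + 967 kg + 2,411 kg + 5,718 kg + 77 kg = 9,339 kg (under)
Week 29–Week 33: 967 kg + 2,411 kg + 5,718 kg + 77 kg + 100 kg = 9,273 kg (under)
Week 30–Week 34: 2,411 kg + 5,718 kg + 77 kg + 100 kg + 1,270 kg = 9,576 kg (over)
Week 31–Week 35: 5,718 kg + 77 kg + 100 kg + 1,270 kg + 7,126 kg = 14,291 kg (over)
Week 32–Week 36: 77 kg + 100 kg + 1,270 kg + 7,126 kg + 38 kg = 8,611 kg (under)
Week 33–Week 37: 100 kg + 1,270 kg + 7,126 kg + 38 kg + 71 kg = 8,605 kg (under)
Week 34–Week 38: 1,270 kg + 7,126 kg + 38 kg + 71 kg + 915 kg = 9,420 kg (over)
4 windows exceed the threshold.

4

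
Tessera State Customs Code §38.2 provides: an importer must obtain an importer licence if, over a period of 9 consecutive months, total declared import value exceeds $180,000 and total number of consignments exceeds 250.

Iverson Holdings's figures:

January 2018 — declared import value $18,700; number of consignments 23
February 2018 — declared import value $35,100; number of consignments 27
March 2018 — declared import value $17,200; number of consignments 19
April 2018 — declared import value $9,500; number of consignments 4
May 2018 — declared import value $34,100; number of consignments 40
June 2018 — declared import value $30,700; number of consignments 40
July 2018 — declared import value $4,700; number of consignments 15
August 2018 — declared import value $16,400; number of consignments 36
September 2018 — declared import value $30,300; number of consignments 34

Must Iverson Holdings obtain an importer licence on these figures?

Total declared import value: $18,700 + $35,100 + $17,200 + $9,500 + $34,100 + $30,700 + $4,700 + $16,400 + $30,300 = $196,700 (> $180,000).
Total number of consignments: 23 + 27 + 19 + 4 + 40 + 40 + 15 + 36 + 34 = 238 (≤ 250).
The test is 'and': the rule requires both, and at least one is not exceeded.

No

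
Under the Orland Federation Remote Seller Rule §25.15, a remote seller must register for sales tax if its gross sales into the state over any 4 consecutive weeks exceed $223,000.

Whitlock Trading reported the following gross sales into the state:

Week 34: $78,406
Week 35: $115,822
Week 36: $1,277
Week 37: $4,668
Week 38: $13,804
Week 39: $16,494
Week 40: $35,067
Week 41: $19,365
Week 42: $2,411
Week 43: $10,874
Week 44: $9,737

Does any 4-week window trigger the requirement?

No

Week 34–Week 37: $78,406 + $115,822 + $1,277 + $4,668 = $200,173 (under)
Week 35–Week 38: $115,822 + $1,277 + $4,668 + $13,804 = $135,571 (under)
Week 36–Week 39: $1,277 + $4,668 + $13,804 + $16,494 = $36,243 (under)
Week 37–Week 40: $4,668 + $13,804 + $16,494 + $35,067 = $70,033 (under)
Week 38–Week 41: $13,804 + $16,494 + $35,067 + $19,365 = $84,730 (under)
Week 39–Week 42: $16,494 + $35,067 + $19,365 + $2,411 = $73,337 (under)
Week 40–Week 43: $35,067 + $19,365 + $2,411 + $10,874 = $67,717 (under)
Week 41–Week 44: $19,365 + $2,411 + $10,874 + $9,737 = $42,387 (under)
No window exceeds $223,000.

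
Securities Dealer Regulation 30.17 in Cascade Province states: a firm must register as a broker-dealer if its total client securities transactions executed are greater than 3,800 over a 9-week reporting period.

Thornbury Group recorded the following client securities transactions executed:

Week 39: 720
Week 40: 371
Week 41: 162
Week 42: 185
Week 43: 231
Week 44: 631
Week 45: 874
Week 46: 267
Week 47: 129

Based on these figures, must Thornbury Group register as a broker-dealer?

Total client securities transactions executed: 720 + 371 + 162 + 185 + 231 + 631 + 874 + 267 + 129 = 3,570.
3,570 ≤ 3,800, so the threshold is not exceeded.

No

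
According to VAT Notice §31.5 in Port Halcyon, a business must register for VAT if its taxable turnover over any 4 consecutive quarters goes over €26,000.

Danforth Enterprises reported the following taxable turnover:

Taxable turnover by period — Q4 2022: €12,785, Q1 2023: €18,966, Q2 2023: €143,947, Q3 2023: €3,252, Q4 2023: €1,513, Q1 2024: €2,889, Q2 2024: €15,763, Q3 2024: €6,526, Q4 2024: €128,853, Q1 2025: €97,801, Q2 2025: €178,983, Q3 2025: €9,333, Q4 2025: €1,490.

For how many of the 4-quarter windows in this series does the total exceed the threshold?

9

Q4 2022–Q3 2023: €12,785 + €18,966 + €143,947 + €3,252 = €178,950 (over)
Q1 2023–Q4 2023: €18,966 + €143,947 + €3,252 + €1,513 = €167,678 (over)
Q2 2023–Q1 2024: €143,947 + €3,252 + €1,513 + €2,889 = €151,601 (over)
Q3 2023–Q2 2024: €3,252 + €1,513 + €2,889 + €15,763 = €23,417 (under)
Q4 2023–Q3 2024: €1,513 + €2,889 + €15,763 + €6,526 = €26,691 (over)
Q1 2024–Q4 2024: €2,889 + €15,763 + €6,526 + €128,853 = €154,031 (over)
Q2 2024–Q1 2025: €15,763 + €6,526 + €128,853 + €97,801 = €248,943 (over)
Q3 2024–Q2 2025: €6,526 + €128,853 + €97,801 + €178,983 = €412,163 (over)
Q4 2024–Q3 2025: €128,853 + €97,801 + €178,983 + €9,333 = €414,970 (over)
Q1 2025–Q4 2025: €97,801 + €178,983 + €9,333 + €1,490 = €287,607 (over)
9 windows exceed the threshold.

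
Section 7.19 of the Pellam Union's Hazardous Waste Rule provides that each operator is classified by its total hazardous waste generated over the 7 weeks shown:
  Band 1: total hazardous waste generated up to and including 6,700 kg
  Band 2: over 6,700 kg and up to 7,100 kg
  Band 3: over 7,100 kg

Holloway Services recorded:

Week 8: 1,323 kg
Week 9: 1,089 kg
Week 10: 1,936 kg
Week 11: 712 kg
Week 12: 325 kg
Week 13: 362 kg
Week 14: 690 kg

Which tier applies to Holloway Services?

Band 1

Total hazardous waste generated: 1,323 kg + 1,089 kg + 1,936 kg + 712 kg + 325 kg + 362 kg + 690 kg = 6,437 kg.
6,437 kg ≤ 6,700 kg, so Band 1 applies.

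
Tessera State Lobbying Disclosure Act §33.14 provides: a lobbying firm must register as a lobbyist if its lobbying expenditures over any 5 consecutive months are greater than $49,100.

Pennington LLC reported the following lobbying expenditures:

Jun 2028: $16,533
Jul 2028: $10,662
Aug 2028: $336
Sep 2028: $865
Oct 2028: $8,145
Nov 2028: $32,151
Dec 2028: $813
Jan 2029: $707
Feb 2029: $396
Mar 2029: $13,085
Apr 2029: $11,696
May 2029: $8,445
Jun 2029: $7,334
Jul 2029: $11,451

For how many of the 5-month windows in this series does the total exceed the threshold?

2

Jun 2028–Oct 2028: $16,533 + $10,662 + $336 + $865 + $8,145 = $36,541 (under)
Jul 2028–Nov 2028: $10,662 + $336 + $865 + $8,145 + $32,151 = $52,159 (over)
Aug 2028–Dec 2028: $336 + $865 + $8,145 + $32,151 + $813 = $42,310 (under)
Sep 2028–Jan 2029: $865 + $8,145 + $32,151 + $813 + $707 = $42,681 (under)
Oct 2028–Feb 2029: $8,145 + $32,151 + $813 + $707 + $396 = $42,212 (under)
Nov 2028–Mar 2029: $32,151 + $813 + $707 + $396 + $13,085 = $47,152 (under)
Dec 2028–Apr 2029: $813 + $707 + $396 + $13,085 + $11,696 = $26,697 (under)
Jan 2029–May 2029: $707 + $396 + $13,085 + $11,696 + $8,445 = $34,329 (under)
Feb 2029–Jun 2029: $396 + $13,085 + $11,696 + $8,445 + $7,334 = $40,956 (under)
Mar 2029–Jul 2029: $13,085 + $11,696 + $8,445 + $7,334 + $11,451 = $52,011 (over)
2 windows exceed the threshold.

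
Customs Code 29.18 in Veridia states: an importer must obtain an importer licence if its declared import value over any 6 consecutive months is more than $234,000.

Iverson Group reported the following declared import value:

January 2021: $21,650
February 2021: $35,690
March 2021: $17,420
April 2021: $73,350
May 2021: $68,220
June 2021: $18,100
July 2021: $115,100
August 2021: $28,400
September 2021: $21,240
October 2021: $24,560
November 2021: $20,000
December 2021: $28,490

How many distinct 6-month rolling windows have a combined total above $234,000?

6

January 2021–June 2021: $21,650 + $35,690 + $17,420 + $73,350 + $68,220 + $18,100 = $234,430 (over)
February 2021–July 2021: $35,690 + $17,420 + $73,350 + $68,220 + $18,100 + $115,100 = $327,880 (over)
March 2021–August 2021: $17,420 + $73,350 + $68,220 + $18,100 + $115,100 + $28,400 = $320,590 (over)
April 2021–September 2021: $73,350 + $68,220 + $18,100 + $115,100 + $28,400 + $21,240 = $324,410 (over)
May 2021–October 2021: $68,220 + $18,100 + $115,100 + $28,400 + $21,240 + $24,560 = $275,620 (over)
June 2021–November 2021: $18,100 + $115,100 + $28,400 + $21,240 + $24,560 + $20,000 = $227,400 (under)
July 2021–December 2021: $115,100 + $28,400 + $21,240 + $24,560 + $20,000 + $28,490 = $237,790 (over)
6 windows exceed the threshold.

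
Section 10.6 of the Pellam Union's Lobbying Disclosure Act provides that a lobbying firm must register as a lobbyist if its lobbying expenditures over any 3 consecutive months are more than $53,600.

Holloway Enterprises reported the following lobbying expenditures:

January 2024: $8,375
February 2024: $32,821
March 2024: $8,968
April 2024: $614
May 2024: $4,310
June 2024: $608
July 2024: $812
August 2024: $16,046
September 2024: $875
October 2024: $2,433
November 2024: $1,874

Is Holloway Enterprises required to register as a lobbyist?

January 2024–March 2024: $8,375 + $32,821 + $8,968 = $50,164 (under)
February 2024–April 2024: $32,821 + $8,968 + $614 = $42,403 (under)
March 2024–May 2024: $8,968 + $614 + $4,310 = $13,892 (under)
April 2024–June 2024: $614 + $4,310 + $608 = $5,532 (under)
May 2024–July 2024: $4,310 + $608 + $812 = $5,730 (under)
June 2024–August 2024: $608 + $812 + $16,046 = $17,466 (under)
July 2024–September 2024: $812 + $16,046 + $875 = $17,733 (under)
August 2024–October 2024: $16,046 + $875 + $2,433 = $19,354 (under)
September 2024–November 2024: $875 + $2,433 + $1,874 = $5,182 (under)
No window exceeds $53,600.

No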